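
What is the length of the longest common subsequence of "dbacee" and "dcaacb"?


LCS of "dbacee" and "dcaacb"
DP table:
           d    c    a    a    c    b
      0    0    0    0    0    0    0
  d   0    1    1    1    1    1    1
  b   0    1    1    1    1    1    2
  a   0    1    1    2    2    2    2
  c   0    1    2    2    2    3    3
  e   0    1    2    2    2    3    3
  e   0    1    2    2    2    3    3
LCS length = dp[6][6] = 3

3


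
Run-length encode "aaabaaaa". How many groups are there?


Input: aaabaaaa
Scanning for consecutive runs:
  Group 1: 'a' x 3 (positions 0-2)
  Group 2: 'b' x 1 (positions 3-3)
  Group 3: 'a' x 4 (positions 4-7)
Total groups: 3

3


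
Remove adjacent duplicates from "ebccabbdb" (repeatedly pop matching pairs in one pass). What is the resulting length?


Input: ebccabbdb
Stack-based adjacent duplicate removal:
  Read 'e': push. Stack: e
  Read 'b': push. Stack: eb
  Read 'c': push. Stack: ebc
  Read 'c': matches stack top 'c' => pop. Stack: eb
  Read 'a': push. Stack: eba
  Read 'b': push. Stack: ebab
  Read 'b': matches stack top 'b' => pop. Stack: eba
  Read 'd': push. Stack: ebad
  Read 'b': push. Stack: ebadb
Final stack: "ebadb" (length 5)

5


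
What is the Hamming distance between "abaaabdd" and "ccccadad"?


Comparing "abaaabdd" and "ccccadad" position by position:
  Position 0: 'a' vs 'c' => differ
  Position 1: 'b' vs 'c' => differ
  Position 2: 'a' vs 'c' => differ
  Position 3: 'a' vs 'c' => differ
  Position 4: 'a' vs 'a' => same
  Position 5: 'b' vs 'd' => differ
  Position 6: 'd' vs 'a' => differ
  Position 7: 'd' vs 'd' => same
Total differences (Hamming distance): 6

6


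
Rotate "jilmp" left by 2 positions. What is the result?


Input: "jilmp", rotate left by 2
First 2 characters: "ji"
Remaining characters: "lmp"
Concatenate remaining + first: "lmp" + "ji" = "lmpji"

lmpji


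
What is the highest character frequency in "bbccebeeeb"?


Input: bbccebeeeb
Character counts:
  'b': 4
  'c': 2
  'e': 4
Maximum frequency: 4

4


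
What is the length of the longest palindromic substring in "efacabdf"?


Input: "efacabdf"
Checking substrings for palindromes:
  [2:5] "aca" (len 3) => palindrome
Longest palindromic substring: "aca" with length 3

3


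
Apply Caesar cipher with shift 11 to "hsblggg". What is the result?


Caesar cipher: shift "hsblggg" by 11
  'h' (pos 7) + 11 = pos 18 = 's'
  's' (pos 18) + 11 = pos 3 = 'd'
  'b' (pos 1) + 11 = pos 12 = 'm'
  'l' (pos 11) + 11 = pos 22 = 'w'
  'g' (pos 6) + 11 = pos 17 = 'r'
  'g' (pos 6) + 11 = pos 17 = 'r'
  'g' (pos 6) + 11 = pos 17 = 'r'
Result: sdmwrrr

sdmwrrr


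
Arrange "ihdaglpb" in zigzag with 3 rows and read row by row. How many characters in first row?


Zigzag "ihdaglpb" into 3 rows:
Placing characters:
  'i' => row 0
  'h' => row 1
  'd' => row 2
  'a' => row 1
  'g' => row 0
  'l' => row 1
  'p' => row 2
  'b' => row 1
Rows:
  Row 0: "ig"
  Row 1: "halb"
  Row 2: "dp"
First row length: 2

2


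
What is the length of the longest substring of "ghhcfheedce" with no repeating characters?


Input: "ghhcfheedce"
Sliding window (track last position of each char):
  Position 0 ('g'): window [0,0] length 1 -- new best
  Position 1 ('h'): window [0,1] length 2 -- new best
  Position 2 ('h'): repeat (last at 1), move window start to 2
  Position 2 ('h'): window [2,2] length 1
  Position 3 ('c'): window [2,3] length 2
  Position 4 ('f'): window [2,4] length 3 -- new best
  Position 5 ('h'): repeat (last at 2), move window start to 3
  Position 5 ('h'): window [3,5] length 3
  Position 6 ('e'): window [3,6] length 4 -- new best
  Position 7 ('e'): repeat (last at 6), move window start to 7
  Position 7 ('e'): window [7,7] length 1
  Position 8 ('d'): window [7,8] length 2
  Position 9 ('c'): window [7,9] length 3
  Position 10 ('e'): repeat (last at 7), move window start to 8
  Position 10 ('e'): window [8,10] length 3
Longest substring with no repeats: "cfhe" with length 4

4


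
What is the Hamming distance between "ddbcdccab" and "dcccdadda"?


Comparing "ddbcdccab" and "dcccdadda" position by position:
  Position 0: 'd' vs 'd' => same
  Position 1: 'd' vs 'c' => differ
  Position 2: 'b' vs 'c' => differ
  Position 3: 'c' vs 'c' => same
  Position 4: 'd' vs 'd' => same
  Position 5: 'c' vs 'a' => differ
  Position 6: 'c' vs 'd' => differ
  Position 7: 'a' vs 'd' => differ
  Position 8: 'b' vs 'a' => differ
Total differences (Hamming distance): 6

6


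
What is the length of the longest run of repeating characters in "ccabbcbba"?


Input: "ccabbcbba"
Scanning for longest run:
  Position 1 ('c'): continues run of 'c', length=2
  Position 2 ('a'): new char, reset run to 1
  Position 3 ('b'): new char, reset run to 1
  Position 4 ('b'): continues run of 'b', length=2
  Position 5 ('c'): new char, reset run to 1
  Position 6 ('b'): new char, reset run to 1
  Position 7 ('b'): continues run of 'b', length=2
  Position 8 ('a'): new char, reset run to 1
Longest run: 'c' with length 2

2


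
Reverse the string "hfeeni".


Input: hfeeni
Reading characters right to left:
  Position 5: 'i'
  Position 4: 'n'
  Position 3: 'e'
  Position 2: 'e'
  Position 1: 'f'
  Position 0: 'h'
Reversed: ineefh

ineefh


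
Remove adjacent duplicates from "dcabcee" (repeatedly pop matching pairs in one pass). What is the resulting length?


Input: dcabcee
Stack-based adjacent duplicate removal:
  Read 'd': push. Stack: d
  Read 'c': push. Stack: dc
  Read 'a': push. Stack: dca
  Read 'b': push. Stack: dcab
  Read 'c': push. Stack: dcabc
  Read 'e': push. Stack: dcabce
  Read 'e': matches stack top 'e' => pop. Stack: dcabc
Final stack: "dcabc" (length 5)

5


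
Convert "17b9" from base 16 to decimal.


Input: "17b9" in base 16
Positional expansion:
  Digit '1' (value 1) x 16^3 = 4096
  Digit '7' (value 7) x 16^2 = 1792
  Digit 'b' (value 11) x 16^1 = 176
  Digit '9' (value 9) x 16^0 = 9
Sum = 6073

6073


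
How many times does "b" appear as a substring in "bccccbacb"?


Searching for "b" in "bccccbacb"
Scanning each position:
  Position 0: "b" => MATCH
  Position 1: "c" => no
  Position 2: "c" => no
  Position 3: "c" => no
  Position 4: "c" => no
  Position 5: "b" => MATCH
  Position 6: "a" => no
  Position 7: "c" => no
  Position 8: "b" => MATCH
Total occurrences: 3

3


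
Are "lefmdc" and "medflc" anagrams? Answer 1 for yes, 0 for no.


Strings: "lefmdc", "medflc"
Sorted first:  cdeflm
Sorted second: cdeflm
Sorted forms match => anagrams

1


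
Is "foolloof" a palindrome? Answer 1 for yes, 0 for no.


Input: foolloof
Reversed: foolloof
  Compare pos 0 ('f') with pos 7 ('f'): match
  Compare pos 1 ('o') with pos 6 ('o'): match
  Compare pos 2 ('o') with pos 5 ('o'): match
  Compare pos 3 ('l') with pos 4 ('l'): match
Result: palindrome

1


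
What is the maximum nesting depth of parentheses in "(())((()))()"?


Input: "(())((()))()"
Tracking depth:
  Position 0 '(': depth becomes 1
  Position 1 '(': depth becomes 2
  Position 2 ')': depth becomes 1
  Position 3 ')': depth becomes 0
  Position 4 '(': depth becomes 1
  Position 5 '(': depth becomes 2
  Position 6 '(': depth becomes 3
  Position 7 ')': depth becomes 2
  Position 8 ')': depth becomes 1
  Position 9 ')': depth becomes 0
  Position 10 '(': depth becomes 1
  Position 11 ')': depth becomes 0
Maximum depth reached: 3

3


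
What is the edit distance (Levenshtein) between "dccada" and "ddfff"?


Computing edit distance: "dccada" -> "ddfff"
DP table:
           d    d    f    f    f
      0    1    2    3    4    5
  d   1    0    1    2    3    4
  c   2    1    1    2    3    4
  c   3    2    2    2    3    4
  a   4    3    3    3    3    4
  d   5    4    3    4    4    4
  a   6    5    4    4    5    5
Edit distance = dp[6][5] = 5

5


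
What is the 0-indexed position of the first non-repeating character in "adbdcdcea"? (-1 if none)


Input: adbdcdcea
Character frequencies:
  'a': 2
  'b': 1
  'c': 2
  'd': 3
  'e': 1
Scanning left to right for freq == 1:
  Position 0 ('a'): freq=2, skip
  Position 1 ('d'): freq=3, skip
  Position 2 ('b'): unique! => answer = 2

2


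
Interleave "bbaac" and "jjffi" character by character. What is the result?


Interleaving "bbaac" and "jjffi":
  Position 0: 'b' from first, 'j' from second => "bj"
  Position 1: 'b' from first, 'j' from second => "bj"
  Position 2: 'a' from first, 'f' from second => "af"
  Position 3: 'a' from first, 'f' from second => "af"
  Position 4: 'c' from first, 'i' from second => "ci"
Result: bjbjafafci

bjbjafafci


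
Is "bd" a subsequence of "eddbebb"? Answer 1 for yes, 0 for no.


Check if "bd" is a subsequence of "eddbebb"
Greedy scan:
  Position 0 ('e'): no match needed
  Position 1 ('d'): no match needed
  Position 2 ('d'): no match needed
  Position 3 ('b'): matches sub[0] = 'b'
  Position 4 ('e'): no match needed
  Position 5 ('b'): no match needed
  Position 6 ('b'): no match needed
Only matched 1/2 characters => not a subsequence

0


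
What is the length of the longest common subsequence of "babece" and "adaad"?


LCS of "babece" and "adaad"
DP table:
           a    d    a    a    d
      0    0    0    0    0    0
  b   0    0    0    0    0    0
  a   0    1    1    1    1    1
  b   0    1    1    1    1    1
  e   0    1    1    1    1    1
  c   0    1    1    1    1    1
  e   0    1    1    1    1    1
LCS length = dp[6][5] = 1

1


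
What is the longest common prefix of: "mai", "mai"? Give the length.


Words: mai, mai
  Position 0: all 'm' => match
  Position 1: all 'a' => match
  Position 2: all 'i' => match
LCP = "mai" (length 3)

3


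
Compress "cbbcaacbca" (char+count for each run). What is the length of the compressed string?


Input: cbbcaacbca
Runs:
  'c' x 1 => "c1"
  'b' x 2 => "b2"
  'c' x 1 => "c1"
  'a' x 2 => "a2"
  'c' x 1 => "c1"
  'b' x 1 => "b1"
  'c' x 1 => "c1"
  'a' x 1 => "a1"
Compressed: "c1b2c1a2c1b1c1a1"
Compressed length: 16

16


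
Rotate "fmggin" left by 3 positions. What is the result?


Input: "fmggin", rotate left by 3
First 3 characters: "fmg"
Remaining characters: "gin"
Concatenate remaining + first: "gin" + "fmg" = "ginfmg"

ginfmg


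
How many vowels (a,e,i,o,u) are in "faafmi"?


Input: faafmi
Checking each character:
  'f' at position 0: consonant
  'a' at position 1: vowel (running total: 1)
  'a' at position 2: vowel (running total: 2)
  'f' at position 3: consonant
  'm' at position 4: consonant
  'i' at position 5: vowel (running total: 3)
Total vowels: 3

3


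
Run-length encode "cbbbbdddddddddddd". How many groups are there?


Input: cbbbbdddddddddddd
Scanning for consecutive runs:
  Group 1: 'c' x 1 (positions 0-0)
  Group 2: 'b' x 4 (positions 1-4)
  Group 3: 'd' x 12 (positions 5-16)
Total groups: 3

3


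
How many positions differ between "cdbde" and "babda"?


Comparing "cdbde" and "babda" position by position:
  Position 0: 'c' vs 'b' => DIFFER
  Position 1: 'd' vs 'a' => DIFFER
  Position 2: 'b' vs 'b' => same
  Position 3: 'd' vs 'd' => same
  Position 4: 'e' vs 'a' => DIFFER
Positions that differ: 3

3


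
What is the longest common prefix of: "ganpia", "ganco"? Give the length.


Words: ganpia, ganco
  Position 0: all 'g' => match
  Position 1: all 'a' => match
  Position 2: all 'n' => match
  Position 3: ('p', 'c') => mismatch, stop
LCP = "gan" (length 3)

3


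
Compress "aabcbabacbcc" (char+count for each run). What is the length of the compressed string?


Input: aabcbabacbcc
Runs:
  'a' x 2 => "a2"
  'b' x 1 => "b1"
  'c' x 1 => "c1"
  'b' x 1 => "b1"
  'a' x 1 => "a1"
  'b' x 1 => "b1"
  'a' x 1 => "a1"
  'c' x 1 => "c1"
  'b' x 1 => "b1"
  'c' x 2 => "c2"
Compressed: "a2b1c1b1a1b1a1c1b1c2"
Compressed length: 20

20


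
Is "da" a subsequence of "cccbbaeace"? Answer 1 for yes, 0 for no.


Check if "da" is a subsequence of "cccbbaeace"
Greedy scan:
  Position 0 ('c'): no match needed
  Position 1 ('c'): no match needed
  Position 2 ('c'): no match needed
  Position 3 ('b'): no match needed
  Position 4 ('b'): no match needed
  Position 5 ('a'): no match needed
  Position 6 ('e'): no match needed
  Position 7 ('a'): no match needed
  Position 8 ('c'): no match needed
  Position 9 ('e'): no match needed
Only matched 0/2 characters => not a subsequence

0


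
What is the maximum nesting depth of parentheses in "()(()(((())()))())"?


Input: "()(()(((())()))())"
Tracking depth:
  Position 0 '(': depth becomes 1
  Position 1 ')': depth becomes 0
  Position 2 '(': depth becomes 1
  Position 3 '(': depth becomes 2
  Position 4 ')': depth becomes 1
  Position 5 '(': depth becomes 2
  Position 6 '(': depth becomes 3
  Position 7 '(': depth becomes 4
  Position 8 '(': depth becomes 5
  Position 9 ')': depth becomes 4
  Position 10 ')': depth becomes 3
  Position 11 '(': depth becomes 4
  Position 12 ')': depth becomes 3
  Position 13 ')': depth becomes 2
  Position 14 ')': depth becomes 1
  Position 15 '(': depth becomes 2
  Position 16 ')': depth becomes 1
  Position 17 ')': depth becomes 0
Maximum depth reached: 5

5


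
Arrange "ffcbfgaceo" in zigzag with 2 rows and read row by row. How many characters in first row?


Zigzag "ffcbfgaceo" into 2 rows:
Placing characters:
  'f' => row 0
  'f' => row 1
  'c' => row 0
  'b' => row 1
  'f' => row 0
  'g' => row 1
  'a' => row 0
  'c' => row 1
  'e' => row 0
  'o' => row 1
Rows:
  Row 0: "fcfae"
  Row 1: "fbgco"
First row length: 5

5


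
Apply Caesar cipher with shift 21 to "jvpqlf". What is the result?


Caesar cipher: shift "jvpqlf" by 21
  'j' (pos 9) + 21 = pos 4 = 'e'
  'v' (pos 21) + 21 = pos 16 = 'q'
  'p' (pos 15) + 21 = pos 10 = 'k'
  'q' (pos 16) + 21 = pos 11 = 'l'
  'l' (pos 11) + 21 = pos 6 = 'g'
  'f' (pos 5) + 21 = pos 0 = 'a'
Result: eqklga

eqklga


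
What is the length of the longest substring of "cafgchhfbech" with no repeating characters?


Input: "cafgchhfbech"
Sliding window (track last position of each char):
  Position 0 ('c'): window [0,0] length 1 -- new best
  Position 1 ('a'): window [0,1] length 2 -- new best
  Position 2 ('f'): window [0,2] length 3 -- new best
  Position 3 ('g'): window [0,3] length 4 -- new best
  Position 4 ('c'): repeat (last at 0), move window start to 1
  Position 4 ('c'): window [1,4] length 4
  Position 5 ('h'): window [1,5] length 5 -- new best
  Position 6 ('h'): repeat (last at 5), move window start to 6
  Position 6 ('h'): window [6,6] length 1
  Position 7 ('f'): window [6,7] length 2
  Position 8 ('b'): window [6,8] length 3
  Position 9 ('e'): window [6,9] length 4
  Position 10 ('c'): window [6,10] length 5
  Position 11 ('h'): repeat (last at 6), move window start to 7
  Position 11 ('h'): window [7,11] length 5
Longest substring with no repeats: "afgch" with length 5

5


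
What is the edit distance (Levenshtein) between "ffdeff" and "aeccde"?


Computing edit distance: "ffdeff" -> "aeccde"
DP table:
           a    e    c    c    d    e
      0    1    2    3    4    5    6
  f   1    1    2    3    4    5    6
  f   2    2    2    3    4    5    6
  d   3    3    3    3    4    4    5
  e   4    4    3    4    4    5    4
  f   5    5    4    4    5    5    5
  f   6    6    5    5    5    6    6
Edit distance = dp[6][6] = 6

6


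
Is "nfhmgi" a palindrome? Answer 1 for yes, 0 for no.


Input: nfhmgi
Reversed: igmhfn
  Compare pos 0 ('n') with pos 5 ('i'): MISMATCH
  Compare pos 1 ('f') with pos 4 ('g'): MISMATCH
  Compare pos 2 ('h') with pos 3 ('m'): MISMATCH
Result: not a palindrome

0


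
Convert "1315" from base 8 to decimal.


Input: "1315" in base 8
Positional expansion:
  Digit '1' (value 1) x 8^3 = 512
  Digit '3' (value 3) x 8^2 = 192
  Digit '1' (value 1) x 8^1 = 8
  Digit '5' (value 5) x 8^0 = 5
Sum = 717

717


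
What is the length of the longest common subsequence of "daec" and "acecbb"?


LCS of "daec" and "acecbb"
DP table:
           a    c    e    c    b    b
      0    0    0    0    0    0    0
  d   0    0    0    0    0    0    0
  a   0    1    1    1    1    1    1
  e   0    1    1    2    2    2    2
  c   0    1    2    2    3    3    3
LCS length = dp[4][6] = 3

3


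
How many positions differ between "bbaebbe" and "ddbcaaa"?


Comparing "bbaebbe" and "ddbcaaa" position by position:
  Position 0: 'b' vs 'd' => DIFFER
  Position 1: 'b' vs 'd' => DIFFER
  Position 2: 'a' vs 'b' => DIFFER
  Position 3: 'e' vs 'c' => DIFFER
  Position 4: 'b' vs 'a' => DIFFER
  Position 5: 'b' vs 'a' => DIFFER
  Position 6: 'e' vs 'a' => DIFFER
Positions that differ: 7

7


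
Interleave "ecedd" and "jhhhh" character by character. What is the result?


Interleaving "ecedd" and "jhhhh":
  Position 0: 'e' from first, 'j' from second => "ej"
  Position 1: 'c' from first, 'h' from second => "ch"
  Position 2: 'e' from first, 'h' from second => "eh"
  Position 3: 'd' from first, 'h' from second => "dh"
  Position 4: 'd' from first, 'h' from second => "dh"
Result: ejchehdhdh

ejchehdhdh


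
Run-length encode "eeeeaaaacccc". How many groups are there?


Input: eeeeaaaacccc
Scanning for consecutive runs:
  Group 1: 'e' x 4 (positions 0-3)
  Group 2: 'a' x 4 (positions 4-7)
  Group 3: 'c' x 4 (positions 8-11)
Total groups: 3

3


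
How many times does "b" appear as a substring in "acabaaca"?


Searching for "b" in "acabaaca"
Scanning each position:
  Position 0: "a" => no
  Position 1: "c" => no
  Position 2: "a" => no
  Position 3: "b" => MATCH
  Position 4: "a" => no
  Position 5: "a" => no
  Position 6: "c" => no
  Position 7: "a" => no
Total occurrences: 1

1


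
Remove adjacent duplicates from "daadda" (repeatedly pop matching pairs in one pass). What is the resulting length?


Input: daadda
Stack-based adjacent duplicate removal:
  Read 'd': push. Stack: d
  Read 'a': push. Stack: da
  Read 'a': matches stack top 'a' => pop. Stack: d
  Read 'd': matches stack top 'd' => pop. Stack: (empty)
  Read 'd': push. Stack: d
  Read 'a': push. Stack: da
Final stack: "da" (length 2)

2


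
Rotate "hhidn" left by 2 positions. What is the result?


Input: "hhidn", rotate left by 2
First 2 characters: "hh"
Remaining characters: "idn"
Concatenate remaining + first: "idn" + "hh" = "idnhh"

idnhh


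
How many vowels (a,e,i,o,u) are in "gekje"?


Input: gekje
Checking each character:
  'g' at position 0: consonant
  'e' at position 1: vowel (running total: 1)
  'k' at position 2: consonant
  'j' at position 3: consonant
  'e' at position 4: vowel (running total: 2)
Total vowels: 2

2


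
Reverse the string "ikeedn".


Input: ikeedn
Reading characters right to left:
  Position 5: 'n'
  Position 4: 'd'
  Position 3: 'e'
  Position 2: 'e'
  Position 1: 'k'
  Position 0: 'i'
Reversed: ndeeki

ndeeki


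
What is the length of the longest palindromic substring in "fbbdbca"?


Input: "fbbdbca"
Checking substrings for palindromes:
  [2:5] "bdb" (len 3) => palindrome
  [1:3] "bb" (len 2) => palindrome
Longest palindromic substring: "bdb" with length 3

3


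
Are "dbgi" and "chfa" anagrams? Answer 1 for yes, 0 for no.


Strings: "dbgi", "chfa"
Sorted first:  bdgi
Sorted second: acfh
Differ at position 0: 'b' vs 'a' => not anagrams

0


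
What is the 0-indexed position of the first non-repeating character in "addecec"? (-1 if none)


Input: addecec
Character frequencies:
  'a': 1
  'c': 2
  'd': 2
  'e': 2
Scanning left to right for freq == 1:
  Position 0 ('a'): unique! => answer = 0

0


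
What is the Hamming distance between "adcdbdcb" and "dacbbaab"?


Comparing "adcdbdcb" and "dacbbaab" position by position:
  Position 0: 'a' vs 'd' => differ
  Position 1: 'd' vs 'a' => differ
  Position 2: 'c' vs 'c' => same
  Position 3: 'd' vs 'b' => differ
  Position 4: 'b' vs 'b' => same
  Position 5: 'd' vs 'a' => differ
  Position 6: 'c' vs 'a' => differ
  Position 7: 'b' vs 'b' => same
Total differences (Hamming distance): 5

5


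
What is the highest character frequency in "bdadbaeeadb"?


Input: bdadbaeeadb
Character counts:
  'a': 3
  'b': 3
  'd': 3
  'e': 2
Maximum frequency: 3

3


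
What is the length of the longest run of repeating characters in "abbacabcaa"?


Input: "abbacabcaa"
Scanning for longest run:
  Position 1 ('b'): new char, reset run to 1
  Position 2 ('b'): continues run of 'b', length=2
  Position 3 ('a'): new char, reset run to 1
  Position 4 ('c'): new char, reset run to 1
  Position 5 ('a'): new char, reset run to 1
  Position 6 ('b'): new char, reset run to 1
  Position 7 ('c'): new char, reset run to 1
  Position 8 ('a'): new char, reset run to 1
  Position 9 ('a'): continues run of 'a', length=2
Longest run: 'b' with length 2

2


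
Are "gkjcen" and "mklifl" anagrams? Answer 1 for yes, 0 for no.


Strings: "gkjcen", "mklifl"
Sorted first:  cegjkn
Sorted second: fikllm
Differ at position 0: 'c' vs 'f' => not anagrams

0


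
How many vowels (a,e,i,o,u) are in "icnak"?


Input: icnak
Checking each character:
  'i' at position 0: vowel (running total: 1)
  'c' at position 1: consonant
  'n' at position 2: consonant
  'a' at position 3: vowel (running total: 2)
  'k' at position 4: consonant
Total vowels: 2

2


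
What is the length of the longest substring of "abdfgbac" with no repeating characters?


Input: "abdfgbac"
Sliding window (track last position of each char):
  Position 0 ('a'): window [0,0] length 1 -- new best
  Position 1 ('b'): window [0,1] length 2 -- new best
  Position 2 ('d'): window [0,2] length 3 -- new best
  Position 3 ('f'): window [0,3] length 4 -- new best
  Position 4 ('g'): window [0,4] length 5 -- new best
  Position 5 ('b'): repeat (last at 1), move window start to 2
  Position 5 ('b'): window [2,5] length 4
  Position 6 ('a'): window [2,6] length 5
  Position 7 ('c'): window [2,7] length 6 -- new best
Longest substring with no repeats: "dfgbac" with length 6

6


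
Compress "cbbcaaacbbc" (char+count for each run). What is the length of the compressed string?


Input: cbbcaaacbbc
Runs:
  'c' x 1 => "c1"
  'b' x 2 => "b2"
  'c' x 1 => "c1"
  'a' x 3 => "a3"
  'c' x 1 => "c1"
  'b' x 2 => "b2"
  'c' x 1 => "c1"
Compressed: "c1b2c1a3c1b2c1"
Compressed length: 14

14


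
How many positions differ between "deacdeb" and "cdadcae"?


Comparing "deacdeb" and "cdadcae" position by position:
  Position 0: 'd' vs 'c' => DIFFER
  Position 1: 'e' vs 'd' => DIFFER
  Position 2: 'a' vs 'a' => same
  Position 3: 'c' vs 'd' => DIFFER
  Position 4: 'd' vs 'c' => DIFFER
  Position 5: 'e' vs 'a' => DIFFER
  Position 6: 'b' vs 'e' => DIFFER
Positions that differ: 6

6


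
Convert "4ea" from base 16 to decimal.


Input: "4ea" in base 16
Positional expansion:
  Digit '4' (value 4) x 16^2 = 1024
  Digit 'e' (value 14) x 16^1 = 224
  Digit 'a' (value 10) x 16^0 = 10
Sum = 1258

1258


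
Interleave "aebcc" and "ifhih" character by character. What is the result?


Interleaving "aebcc" and "ifhih":
  Position 0: 'a' from first, 'i' from second => "ai"
  Position 1: 'e' from first, 'f' from second => "ef"
  Position 2: 'b' from first, 'h' from second => "bh"
  Position 3: 'c' from first, 'i' from second => "ci"
  Position 4: 'c' from first, 'h' from second => "ch"
Result: aiefbhcich

aiefbhcich


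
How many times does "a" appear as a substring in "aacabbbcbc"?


Searching for "a" in "aacabbbcbc"
Scanning each position:
  Position 0: "a" => MATCH
  Position 1: "a" => MATCH
  Position 2: "c" => no
  Position 3: "a" => MATCH
  Position 4: "b" => no
  Position 5: "b" => no
  Position 6: "b" => no
  Position 7: "c" => no
  Position 8: "b" => no
  Position 9: "c" => no
Total occurrences: 3

3


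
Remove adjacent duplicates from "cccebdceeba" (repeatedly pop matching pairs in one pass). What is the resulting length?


Input: cccebdceeba
Stack-based adjacent duplicate removal:
  Read 'c': push. Stack: c
  Read 'c': matches stack top 'c' => pop. Stack: (empty)
  Read 'c': push. Stack: c
  Read 'e': push. Stack: ce
  Read 'b': push. Stack: ceb
  Read 'd': push. Stack: cebd
  Read 'c': push. Stack: cebdc
  Read 'e': push. Stack: cebdce
  Read 'e': matches stack top 'e' => pop. Stack: cebdc
  Read 'b': push. Stack: cebdcb
  Read 'a': push. Stack: cebdcba
Final stack: "cebdcba" (length 7)

7


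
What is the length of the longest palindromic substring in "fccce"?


Input: "fccce"
Checking substrings for palindromes:
  [1:4] "ccc" (len 3) => palindrome
  [1:3] "cc" (len 2) => palindrome
  [2:4] "cc" (len 2) => palindrome
Longest palindromic substring: "ccc" with length 3

3


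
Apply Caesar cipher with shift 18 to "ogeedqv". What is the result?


Caesar cipher: shift "ogeedqv" by 18
  'o' (pos 14) + 18 = pos 6 = 'g'
  'g' (pos 6) + 18 = pos 24 = 'y'
  'e' (pos 4) + 18 = pos 22 = 'w'
  'e' (pos 4) + 18 = pos 22 = 'w'
  'd' (pos 3) + 18 = pos 21 = 'v'
  'q' (pos 16) + 18 = pos 8 = 'i'
  'v' (pos 21) + 18 = pos 13 = 'n'
Result: gywwvin

gywwvin


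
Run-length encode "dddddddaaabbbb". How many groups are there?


Input: dddddddaaabbbb
Scanning for consecutive runs:
  Group 1: 'd' x 7 (positions 0-6)
  Group 2: 'a' x 3 (positions 7-9)
  Group 3: 'b' x 4 (positions 10-13)
Total groups: 3

3


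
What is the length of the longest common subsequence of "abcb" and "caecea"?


LCS of "abcb" and "caecea"
DP table:
           c    a    e    c    e    a
      0    0    0    0    0    0    0
  a   0    0    1    1    1    1    1
  b   0    0    1    1    1    1    1
  c   0    1    1    1    2    2    2
  b   0    1    1    1    2    2    2
LCS length = dp[4][6] = 2

2


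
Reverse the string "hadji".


Input: hadji
Reading characters right to left:
  Position 4: 'i'
  Position 3: 'j'
  Position 2: 'd'
  Position 1: 'a'
  Position 0: 'h'
Reversed: ijdah

ijdah


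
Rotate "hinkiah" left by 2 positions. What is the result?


Input: "hinkiah", rotate left by 2
First 2 characters: "hi"
Remaining characters: "nkiah"
Concatenate remaining + first: "nkiah" + "hi" = "nkiahhi"

nkiahhi


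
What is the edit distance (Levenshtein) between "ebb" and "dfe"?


Computing edit distance: "ebb" -> "dfe"
DP table:
           d    f    e
      0    1    2    3
  e   1    1    2    2
  b   2    2    2    3
  b   3    3    3    3
Edit distance = dp[3][3] = 3

3


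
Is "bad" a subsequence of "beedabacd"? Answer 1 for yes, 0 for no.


Check if "bad" is a subsequence of "beedabacd"
Greedy scan:
  Position 0 ('b'): matches sub[0] = 'b'
  Position 1 ('e'): no match needed
  Position 2 ('e'): no match needed
  Position 3 ('d'): no match needed
  Position 4 ('a'): matches sub[1] = 'a'
  Position 5 ('b'): no match needed
  Position 6 ('a'): no match needed
  Position 7 ('c'): no match needed
  Position 8 ('d'): matches sub[2] = 'd'
All 3 characters matched => is a subsequence

1


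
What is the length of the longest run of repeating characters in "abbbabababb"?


Input: "abbbabababb"
Scanning for longest run:
  Position 1 ('b'): new char, reset run to 1
  Position 2 ('b'): continues run of 'b', length=2
  Position 3 ('b'): continues run of 'b', length=3
  Position 4 ('a'): new char, reset run to 1
  Position 5 ('b'): new char, reset run to 1
  Position 6 ('a'): new char, reset run to 1
  Position 7 ('b'): new char, reset run to 1
  Position 8 ('a'): new char, reset run to 1
  Position 9 ('b'): new char, reset run to 1
  Position 10 ('b'): continues run of 'b', length=2
Longest run: 'b' with length 3

3


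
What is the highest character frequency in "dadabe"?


Input: dadabe
Character counts:
  'a': 2
  'b': 1
  'd': 2
  'e': 1
Maximum frequency: 2

2


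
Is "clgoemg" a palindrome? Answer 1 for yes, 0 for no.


Input: clgoemg
Reversed: gmeoglc
  Compare pos 0 ('c') with pos 6 ('g'): MISMATCH
  Compare pos 1 ('l') with pos 5 ('m'): MISMATCH
  Compare pos 2 ('g') with pos 4 ('e'): MISMATCH
Result: not a palindrome

0


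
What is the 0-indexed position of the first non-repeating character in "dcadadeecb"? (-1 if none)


Input: dcadadeecb
Character frequencies:
  'a': 2
  'b': 1
  'c': 2
  'd': 3
  'e': 2
Scanning left to right for freq == 1:
  Position 0 ('d'): freq=3, skip
  Position 1 ('c'): freq=2, skip
  Position 2 ('a'): freq=2, skip
  Position 3 ('d'): freq=3, skip
  Position 4 ('a'): freq=2, skip
  Position 5 ('d'): freq=3, skip
  Position 6 ('e'): freq=2, skip
  Position 7 ('e'): freq=2, skip
  Position 8 ('c'): freq=2, skip
  Position 9 ('b'): unique! => answer = 9

9


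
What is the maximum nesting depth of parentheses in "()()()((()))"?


Input: "()()()((()))"
Tracking depth:
  Position 0 '(': depth becomes 1
  Position 1 ')': depth becomes 0
  Position 2 '(': depth becomes 1
  Position 3 ')': depth becomes 0
  Position 4 '(': depth becomes 1
  Position 5 ')': depth becomes 0
  Position 6 '(': depth becomes 1
  Position 7 '(': depth becomes 2
  Position 8 '(': depth becomes 3
  Position 9 ')': depth becomes 2
  Position 10 ')': depth becomes 1
  Position 11 ')': depth becomes 0
Maximum depth reached: 3

3


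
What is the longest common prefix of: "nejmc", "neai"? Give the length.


Words: nejmc, neai
  Position 0: all 'n' => match
  Position 1: all 'e' => match
  Position 2: ('j', 'a') => mismatch, stop
LCP = "ne" (length 2)

2


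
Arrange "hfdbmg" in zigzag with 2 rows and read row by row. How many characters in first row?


Zigzag "hfdbmg" into 2 rows:
Placing characters:
  'h' => row 0
  'f' => row 1
  'd' => row 0
  'b' => row 1
  'm' => row 0
  'g' => row 1
Rows:
  Row 0: "hdm"
  Row 1: "fbg"
First row length: 3

3


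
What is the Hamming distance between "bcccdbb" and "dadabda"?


Comparing "bcccdbb" and "dadabda" position by position:
  Position 0: 'b' vs 'd' => differ
  Position 1: 'c' vs 'a' => differ
  Position 2: 'c' vs 'd' => differ
  Position 3: 'c' vs 'a' => differ
  Position 4: 'd' vs 'b' => differ
  Position 5: 'b' vs 'd' => differ
  Position 6: 'b' vs 'a' => differ
Total differences (Hamming distance): 7

7


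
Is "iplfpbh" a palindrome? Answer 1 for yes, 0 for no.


Input: iplfpbh
Reversed: hbpflpi
  Compare pos 0 ('i') with pos 6 ('h'): MISMATCH
  Compare pos 1 ('p') with pos 5 ('b'): MISMATCH
  Compare pos 2 ('l') with pos 4 ('p'): MISMATCH
Result: not a palindrome

0


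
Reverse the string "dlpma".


Input: dlpma
Reading characters right to left:
  Position 4: 'a'
  Position 3: 'm'
  Position 2: 'p'
  Position 1: 'l'
  Position 0: 'd'
Reversed: ampld

ampld


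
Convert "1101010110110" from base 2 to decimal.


Input: "1101010110110" in base 2
Positional expansion:
  Digit '1' (value 1) x 2^12 = 4096
  Digit '1' (value 1) x 2^11 = 2048
  Digit '0' (value 0) x 2^10 = 0
  Digit '1' (value 1) x 2^9 = 512
  Digit '0' (value 0) x 2^8 = 0
  Digit '1' (value 1) x 2^7 = 128
  Digit '0' (value 0) x 2^6 = 0
  Digit '1' (value 1) x 2^5 = 32
  Digit '1' (value 1) x 2^4 = 16
  Digit '0' (value 0) x 2^3 = 0
  Digit '1' (value 1) x 2^2 = 4
  Digit '1' (value 1) x 2^1 = 2
  Digit '0' (value 0) x 2^0 = 0
Sum = 6838

6838


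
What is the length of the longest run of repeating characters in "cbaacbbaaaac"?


Input: "cbaacbbaaaac"
Scanning for longest run:
  Position 1 ('b'): new char, reset run to 1
  Position 2 ('a'): new char, reset run to 1
  Position 3 ('a'): continues run of 'a', length=2
  Position 4 ('c'): new char, reset run to 1
  Position 5 ('b'): new char, reset run to 1
  Position 6 ('b'): continues run of 'b', length=2
  Position 7 ('a'): new char, reset run to 1
  Position 8 ('a'): continues run of 'a', length=2
  Position 9 ('a'): continues run of 'a', length=3
  Position 10 ('a'): continues run of 'a', length=4
  Position 11 ('c'): new char, reset run to 1
Longest run: 'a' with length 4

4


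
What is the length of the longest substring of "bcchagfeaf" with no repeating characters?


Input: "bcchagfeaf"
Sliding window (track last position of each char):
  Position 0 ('b'): window [0,0] length 1 -- new best
  Position 1 ('c'): window [0,1] length 2 -- new best
  Position 2 ('c'): repeat (last at 1), move window start to 2
  Position 2 ('c'): window [2,2] length 1
  Position 3 ('h'): window [2,3] length 2
  Position 4 ('a'): window [2,4] length 3 -- new best
  Position 5 ('g'): window [2,5] length 4 -- new best
  Position 6 ('f'): window [2,6] length 5 -- new best
  Position 7 ('e'): window [2,7] length 6 -- new best
  Position 8 ('a'): repeat (last at 4), move window start to 5
  Position 8 ('a'): window [5,8] length 4
  Position 9 ('f'): repeat (last at 6), move window start to 7
  Position 9 ('f'): window [7,9] length 3
Longest substring with no repeats: "chagfe" with length 6

6


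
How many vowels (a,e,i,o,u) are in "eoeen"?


Input: eoeen
Checking each character:
  'e' at position 0: vowel (running total: 1)
  'o' at position 1: vowel (running total: 2)
  'e' at position 2: vowel (running total: 3)
  'e' at position 3: vowel (running total: 4)
  'n' at position 4: consonant
Total vowels: 4

4


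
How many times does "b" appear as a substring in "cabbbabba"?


Searching for "b" in "cabbbabba"
Scanning each position:
  Position 0: "c" => no
  Position 1: "a" => no
  Position 2: "b" => MATCH
  Position 3: "b" => MATCH
  Position 4: "b" => MATCH
  Position 5: "a" => no
  Position 6: "b" => MATCH
  Position 7: "b" => MATCH
  Position 8: "a" => no
Total occurrences: 5

5


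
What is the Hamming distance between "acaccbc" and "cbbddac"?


Comparing "acaccbc" and "cbbddac" position by position:
  Position 0: 'a' vs 'c' => differ
  Position 1: 'c' vs 'b' => differ
  Position 2: 'a' vs 'b' => differ
  Position 3: 'c' vs 'd' => differ
  Position 4: 'c' vs 'd' => differ
  Position 5: 'b' vs 'a' => differ
  Position 6: 'c' vs 'c' => same
Total differences (Hamming distance): 6

6


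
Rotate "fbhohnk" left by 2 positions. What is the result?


Input: "fbhohnk", rotate left by 2
First 2 characters: "fb"
Remaining characters: "hohnk"
Concatenate remaining + first: "hohnk" + "fb" = "hohnkfb"

hohnkfb


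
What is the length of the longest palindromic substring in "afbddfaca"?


Input: "afbddfaca"
Checking substrings for palindromes:
  [6:9] "aca" (len 3) => palindrome
  [3:5] "dd" (len 2) => palindrome
Longest palindromic substring: "aca" with length 3

3


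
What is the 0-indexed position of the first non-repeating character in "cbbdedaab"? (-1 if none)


Input: cbbdedaab
Character frequencies:
  'a': 2
  'b': 3
  'c': 1
  'd': 2
  'e': 1
Scanning left to right for freq == 1:
  Position 0 ('c'): unique! => answer = 0

0


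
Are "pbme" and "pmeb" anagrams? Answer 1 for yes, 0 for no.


Strings: "pbme", "pmeb"
Sorted first:  bemp
Sorted second: bemp
Sorted forms match => anagrams

1


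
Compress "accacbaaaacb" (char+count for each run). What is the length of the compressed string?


Input: accacbaaaacb
Runs:
  'a' x 1 => "a1"
  'c' x 2 => "c2"
  'a' x 1 => "a1"
  'c' x 1 => "c1"
  'b' x 1 => "b1"
  'a' x 4 => "a4"
  'c' x 1 => "c1"
  'b' x 1 => "b1"
Compressed: "a1c2a1c1b1a4c1b1"
Compressed length: 16

16


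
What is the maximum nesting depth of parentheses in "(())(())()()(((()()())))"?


Input: "(())(())()()(((()()())))"
Tracking depth:
  Position 0 '(': depth becomes 1
  Position 1 '(': depth becomes 2
  Position 2 ')': depth becomes 1
  Position 3 ')': depth becomes 0
  Position 4 '(': depth becomes 1
  Position 5 '(': depth becomes 2
  Position 6 ')': depth becomes 1
  Position 7 ')': depth becomes 0
  Position 8 '(': depth becomes 1
  Position 9 ')': depth becomes 0
  Position 10 '(': depth becomes 1
  Position 11 ')': depth becomes 0
  Position 12 '(': depth becomes 1
  Position 13 '(': depth becomes 2
  Position 14 '(': depth becomes 3
  Position 15 '(': depth becomes 4
  Position 16 ')': depth becomes 3
  Position 17 '(': depth becomes 4
  Position 18 ')': depth becomes 3
  Position 19 '(': depth becomes 4
  Position 20 ')': depth becomes 3
  Position 21 ')': depth becomes 2
  Position 22 ')': depth becomes 1
  Position 23 ')': depth becomes 0
Maximum depth reached: 4

4


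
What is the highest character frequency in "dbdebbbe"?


Input: dbdebbbe
Character counts:
  'b': 4
  'd': 2
  'e': 2
Maximum frequency: 4

4


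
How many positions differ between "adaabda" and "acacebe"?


Comparing "adaabda" and "acacebe" position by position:
  Position 0: 'a' vs 'a' => same
  Position 1: 'd' vs 'c' => DIFFER
  Position 2: 'a' vs 'a' => same
  Position 3: 'a' vs 'c' => DIFFER
  Position 4: 'b' vs 'e' => DIFFER
  Position 5: 'd' vs 'b' => DIFFER
  Position 6: 'a' vs 'e' => DIFFER
Positions that differ: 5

5


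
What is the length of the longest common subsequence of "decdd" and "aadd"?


LCS of "decdd" and "aadd"
DP table:
           a    a    d    d
      0    0    0    0    0
  d   0    0    0    1    1
  e   0    0    0    1    1
  c   0    0    0    1    1
  d   0    0    0    1    2
  d   0    0    0    1    2
LCS length = dp[5][4] = 2

2


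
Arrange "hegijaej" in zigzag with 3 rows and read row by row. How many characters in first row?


Zigzag "hegijaej" into 3 rows:
Placing characters:
  'h' => row 0
  'e' => row 1
  'g' => row 2
  'i' => row 1
  'j' => row 0
  'a' => row 1
  'e' => row 2
  'j' => row 1
Rows:
  Row 0: "hj"
  Row 1: "eiaj"
  Row 2: "ge"
First row length: 2

2


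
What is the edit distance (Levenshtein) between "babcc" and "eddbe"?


Computing edit distance: "babcc" -> "eddbe"
DP table:
           e    d    d    b    e
      0    1    2    3    4    5
  b   1    1    2    3    3    4
  a   2    2    2    3    4    4
  b   3    3    3    3    3    4
  c   4    4    4    4    4    4
  c   5    5    5    5    5    5
Edit distance = dp[5][5] = 5

5


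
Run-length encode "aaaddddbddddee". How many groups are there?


Input: aaaddddbddddee
Scanning for consecutive runs:
  Group 1: 'a' x 3 (positions 0-2)
  Group 2: 'd' x 4 (positions 3-6)
  Group 3: 'b' x 1 (positions 7-7)
  Group 4: 'd' x 4 (positions 8-11)
  Group 5: 'e' x 2 (positions 12-13)
Total groups: 5

5


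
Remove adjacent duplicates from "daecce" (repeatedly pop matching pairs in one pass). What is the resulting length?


Input: daecce
Stack-based adjacent duplicate removal:
  Read 'd': push. Stack: d
  Read 'a': push. Stack: da
  Read 'e': push. Stack: dae
  Read 'c': push. Stack: daec
  Read 'c': matches stack top 'c' => pop. Stack: dae
  Read 'e': matches stack top 'e' => pop. Stack: da
Final stack: "da" (length 2)

2


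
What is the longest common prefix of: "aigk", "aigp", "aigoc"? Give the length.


Words: aigk, aigp, aigoc
  Position 0: all 'a' => match
  Position 1: all 'i' => match
  Position 2: all 'g' => match
  Position 3: ('k', 'p', 'o') => mismatch, stop
LCP = "aig" (length 3)

3


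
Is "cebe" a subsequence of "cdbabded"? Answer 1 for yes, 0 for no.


Check if "cebe" is a subsequence of "cdbabded"
Greedy scan:
  Position 0 ('c'): matches sub[0] = 'c'
  Position 1 ('d'): no match needed
  Position 2 ('b'): no match needed
  Position 3 ('a'): no match needed
  Position 4 ('b'): no match needed
  Position 5 ('d'): no match needed
  Position 6 ('e'): matches sub[1] = 'e'
  Position 7 ('d'): no match needed
Only matched 2/4 characters => not a subsequence

0


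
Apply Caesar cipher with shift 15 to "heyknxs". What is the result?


Caesar cipher: shift "heyknxs" by 15
  'h' (pos 7) + 15 = pos 22 = 'w'
  'e' (pos 4) + 15 = pos 19 = 't'
  'y' (pos 24) + 15 = pos 13 = 'n'
  'k' (pos 10) + 15 = pos 25 = 'z'
  'n' (pos 13) + 15 = pos 2 = 'c'
  'x' (pos 23) + 15 = pos 12 = 'm'
  's' (pos 18) + 15 = pos 7 = 'h'
Result: wtnzcmh

wtnzcmh


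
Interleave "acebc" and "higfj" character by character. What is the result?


Interleaving "acebc" and "higfj":
  Position 0: 'a' from first, 'h' from second => "ah"
  Position 1: 'c' from first, 'i' from second => "ci"
  Position 2: 'e' from first, 'g' from second => "eg"
  Position 3: 'b' from first, 'f' from second => "bf"
  Position 4: 'c' from first, 'j' from second => "cj"
Result: ahciegbfcj

ahciegbfcj


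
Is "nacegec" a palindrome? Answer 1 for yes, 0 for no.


Input: nacegec
Reversed: cegecan
  Compare pos 0 ('n') with pos 6 ('c'): MISMATCH
  Compare pos 1 ('a') with pos 5 ('e'): MISMATCH
  Compare pos 2 ('c') with pos 4 ('g'): MISMATCH
Result: not a palindrome

0
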